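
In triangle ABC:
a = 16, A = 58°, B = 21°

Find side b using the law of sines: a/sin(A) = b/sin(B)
a/sin(A) = b/sin(B)  ⇒  b = a·sin(B)/sin(A) = 16·sin(21°)/sin(58°)
sin(21°) ≈ 0.358368, sin(58°) ≈ 0.848048
b ≈ 16·0.358368/0.848048 ≈ 5.73389/0.848048 ≈ 6.76128

b = 6.761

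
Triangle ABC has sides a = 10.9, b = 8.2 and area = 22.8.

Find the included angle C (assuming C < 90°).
Area = ½·a·b·sin(C)  ⇒  sin(C) = 2·Area/(a·b) = 2·22.8/(10.9·8.2) = 45.6/89.38 ≈ 0.510181
C = arcsin(0.510181) ≈ 30.6759° (taking the acute solution since C < 90°)

C = 30.68°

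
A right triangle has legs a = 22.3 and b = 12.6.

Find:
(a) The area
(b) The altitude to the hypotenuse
(a) The legs are perpendicular, so Area = ½·a·b = ½·22.3·12.6 = ½·280.98 = 140.49
(b) Hypotenuse c = √(a² + b²) = √(497.29 + 158.76) = √656.05 ≈ 25.6135
    Area = ½·c·h_c  ⇒  h_c = 2·Area/c = 280.98/25.6135 ≈ 10.97

Area = 140.49, h_c = 10.97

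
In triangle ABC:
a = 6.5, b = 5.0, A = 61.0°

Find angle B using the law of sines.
a/sin(A) = b/sin(B)  ⇒  sin(B) = b·sin(A)/a = 5.0·sin(61.0°)/6.5
sin(61.0°) ≈ 0.87462
sin(B) ≈ 5.0·0.87462/6.5 ≈ 4.3731/6.5 ≈ 0.672784
B = arcsin(0.672784) ≈ 42.2823°
(Since b ≤ a we need B ≤ A, so the obtuse alternative 180° − 42.2823° ≈ 137.718° is rejected.)

B = 42.28°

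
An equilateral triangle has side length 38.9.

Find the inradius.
r = Area/s with s the semi-perimeter.
Area = (√3/4)·38.9² = (√3/4)·1513.21 ≈ 0.433013·1513.21 ≈ 655.239
s = 3·38.9/2 = 58.35
r ≈ 655.239/58.35 ≈ 11.2295
(Equivalently r = side/(2√3) = 38.9/3.4641 ≈ 11.2295.)

r = 11.23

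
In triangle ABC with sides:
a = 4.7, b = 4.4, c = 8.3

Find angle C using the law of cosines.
c² = a² + b² − 2ab·cos(C)  ⇒  cos(C) = (a² + b² − c²)/(2ab)
cos(C) = (4.7² + 4.4² − 8.3²)/(2·4.7·4.4) = (22.09 + 19.36 − 68.89)/41.36 = -27.44/41.36 ≈ -0.663443
C = arccos(-0.663443) ≈ 131.563°

C = 131.6°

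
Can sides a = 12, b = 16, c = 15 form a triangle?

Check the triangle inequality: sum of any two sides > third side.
a + b vs c: 12 + 16 = 28 > 15  ✓
a + c vs b: 12 + 15 = 27 > 16  ✓
b + c vs a: 16 + 15 = 31 > 12  ✓

Yes, triangle inequality satisfied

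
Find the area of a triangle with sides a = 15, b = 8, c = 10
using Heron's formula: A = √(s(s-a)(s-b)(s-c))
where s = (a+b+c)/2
s = (15 + 8 + 10)/2 = 33/2 = 16.5
s − a = 1.5, s − b = 8.5, s − c = 6.5
s(s−a)(s−b)(s−c) = 16.5·1.5·8.5·6.5 = 1367.4375
Area = √1367.4375 ≈ 36.9789

s = 16.5, Area = 36.98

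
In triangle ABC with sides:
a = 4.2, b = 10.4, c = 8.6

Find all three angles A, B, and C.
Law of cosines for each angle (a² = 17.64, b² = 108.16, c² = 73.96):
cos(A) = (b² + c² − a²)/(2bc) = (108.16 + 73.96 − 17.64)/(2·10.4·8.6) = 164.48/178.88 ≈ 0.919499  ⇒  A ≈ 23.147°
cos(B) = (a² + c² − b²)/(2ac) = (17.64 + 73.96 − 108.16)/(2·4.2·8.6) = -16.56/72.24 ≈ -0.229236  ⇒  B ≈ 103.252°
cos(C) = (a² + b² − c²)/(2ab) = (17.64 + 108.16 − 73.96)/(2·4.2·10.4) = 51.84/87.36 ≈ 0.593407  ⇒  C ≈ 53.6009°
Check: A + B + C ≈ 180°

A = 23.15°, B = 103.3°, C = 53.6°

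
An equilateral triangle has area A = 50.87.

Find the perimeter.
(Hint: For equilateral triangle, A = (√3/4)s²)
A = (√3/4)s²  ⇒  s² = 4A/√3 = 4·50.87/√3 = 203.48/1.73205 ≈ 117.479
s ≈ √117.479 ≈ 10.8388
Perimeter = 3s ≈ 3·10.8388 ≈ 32.5164

Perimeter = 32.52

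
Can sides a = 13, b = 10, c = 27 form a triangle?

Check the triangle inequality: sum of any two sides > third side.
a + b vs c: 13 + 10 = 23 ≤ 27  ✗
a + c vs b: 13 + 27 = 40 > 10  ✓
b + c vs a: 10 + 27 = 37 > 13  ✓

No: 13 + 10 = 23 is not > 27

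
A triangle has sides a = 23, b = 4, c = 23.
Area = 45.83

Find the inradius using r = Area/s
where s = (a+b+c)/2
s = (23 + 4 + 23)/2 = 50/2 = 25
r = Area/s = 45.83/25 ≈ 1.8332

r = 1.833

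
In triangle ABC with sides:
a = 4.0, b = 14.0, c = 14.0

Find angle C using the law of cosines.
c² = a² + b² − 2ab·cos(C)  ⇒  cos(C) = (a² + b² − c²)/(2ab)
cos(C) = (4.0² + 14.0² − 14.0²)/(2·4.0·14.0) = (16 + 196 − 196)/112 = 16/112 ≈ 0.142857
C = arccos(0.142857) ≈ 81.7868°

C = 81.79°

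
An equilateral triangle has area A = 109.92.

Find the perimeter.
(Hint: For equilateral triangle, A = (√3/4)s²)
A = (√3/4)s²  ⇒  s² = 4A/√3 = 4·109.92/√3 = 439.68/1.73205 ≈ 253.849
s ≈ √253.849 ≈ 15.9327
Perimeter = 3s ≈ 3·15.9327 ≈ 47.798

Perimeter = 47.8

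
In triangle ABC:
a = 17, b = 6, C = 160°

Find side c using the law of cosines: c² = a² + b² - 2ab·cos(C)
c² = 17² + 6² − 2·17·6·cos(160°)
cos(160°) ≈ -0.939693
c² ≈ 289 + 36 − 204·(-0.939693) ≈ 325 + 191.697 ≈ 516.697
c ≈ √516.697 ≈ 22.731

c = 22.73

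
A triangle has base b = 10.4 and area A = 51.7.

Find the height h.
A = ½·b·h  ⇒  h = 2A/b = 2·51.7/10.4 = 103.4/10.4 ≈ 9.94231

h = 9.942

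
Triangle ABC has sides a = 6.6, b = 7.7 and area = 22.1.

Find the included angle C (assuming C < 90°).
Area = ½·a·b·sin(C)  ⇒  sin(C) = 2·Area/(a·b) = 2·22.1/(6.6·7.7) = 44.2/50.82 ≈ 0.869736
C = arcsin(0.869736) ≈ 60.428° (taking the acute solution since C < 90°)

C = 60.43°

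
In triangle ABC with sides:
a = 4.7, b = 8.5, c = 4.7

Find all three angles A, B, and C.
Law of cosines for each angle (a² = 22.09, b² = 72.25, c² = 22.09):
cos(A) = (b² + c² − a²)/(2bc) = (72.25 + 22.09 − 22.09)/(2·8.5·4.7) = 72.25/79.9 ≈ 0.904255  ⇒  A ≈ 25.2768°
cos(B) = (a² + c² − b²)/(2ac) = (22.09 + 22.09 − 72.25)/(2·4.7·4.7) = -28.07/44.18 ≈ -0.635355  ⇒  B ≈ 129.446°
cos(C) = (a² + b² − c²)/(2ab) = (22.09 + 72.25 − 22.09)/(2·4.7·8.5) = 72.25/79.9 ≈ 0.904255  ⇒  C ≈ 25.2768°
Check: A + B + C ≈ 180°

A = 25.28°, B = 129.4°, C = 25.28°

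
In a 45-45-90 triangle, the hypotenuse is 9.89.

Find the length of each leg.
In a 45-45-90 triangle hypotenuse = leg·√2, so leg = hypotenuse/√2.
Leg = 9.89/√2 ≈ 9.89/1.41421 ≈ 6.99329

Each leg = 6.993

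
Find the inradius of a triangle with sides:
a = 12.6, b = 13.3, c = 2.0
r = Area/s where s is the semi-perimeter.
s = (12.6 + 13.3 + 2.0)/2 = 27.9/2 = 13.95
Area = √(s(s−a)(s−b)(s−c)) = √(13.95·1.35·0.65·11.95) ≈ √146.281 ≈ 12.0947
r ≈ 12.0947/13.95 ≈ 0.867003

r = 0.867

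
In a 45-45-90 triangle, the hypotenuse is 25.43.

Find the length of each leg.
In a 45-45-90 triangle hypotenuse = leg·√2, so leg = hypotenuse/√2.
Leg = 25.43/√2 ≈ 25.43/1.41421 ≈ 17.9817

Each leg = 17.98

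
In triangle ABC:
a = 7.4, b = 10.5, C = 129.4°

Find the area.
Two sides and the included angle (SAS): A = ½·a·b·sin(C) = ½·7.4·10.5·sin(129.4°)
sin(129.4°) ≈ 0.772734
A ≈ ½·77.7·0.772734 = 38.85·0.772734 ≈ 30.0207

Area = 30.02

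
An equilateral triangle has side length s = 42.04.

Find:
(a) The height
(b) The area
(a) The height splits the triangle into two 30-60-90 halves: h = s·√3/2 = 42.04·1.73205/2 ≈ 72.8154/2 ≈ 36.4077
(b) Area = (√3/4)·s² = (√3/4)·42.04² = (√3/4)·1767.3616 ≈ 0.433013·1767.3616 ≈ 765.29

Height = 36.41, Area = 765.3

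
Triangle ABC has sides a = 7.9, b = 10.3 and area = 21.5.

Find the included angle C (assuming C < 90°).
Area = ½·a·b·sin(C)  ⇒  sin(C) = 2·Area/(a·b) = 2·21.5/(7.9·10.3) = 43/81.37 ≈ 0.52845
C = arcsin(0.52845) ≈ 31.9008° (taking the acute solution since C < 90°)

C = 31.9°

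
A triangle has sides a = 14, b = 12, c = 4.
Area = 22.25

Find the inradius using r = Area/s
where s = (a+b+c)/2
s = (14 + 12 + 4)/2 = 30/2 = 15
r = Area/s = 22.25/15 ≈ 1.48333

r = 1.483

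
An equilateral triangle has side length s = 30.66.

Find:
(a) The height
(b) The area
(a) The height splits the triangle into two 30-60-90 halves: h = s·√3/2 = 30.66·1.73205/2 ≈ 53.1047/2 ≈ 26.5523
(b) Area = (√3/4)·s² = (√3/4)·30.66² = (√3/4)·940.0356 ≈ 0.433013·940.0356 ≈ 407.047

Height = 26.55, Area = 407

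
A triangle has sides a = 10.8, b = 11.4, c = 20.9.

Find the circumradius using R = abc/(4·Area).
First find the area with Heron's formula.
s = (10.8 + 11.4 + 20.9)/2 = 21.55
Area = √(s(s−a)(s−b)(s−c)) = √(21.55·10.75·10.15·0.65) ≈ √1528.39 ≈ 39.0947
abc = 10.8·11.4·20.9 = 2573.208
R = abc/(4·Area) ≈ 2573.208/(4·39.0947) = 2573.208/156.379 ≈ 16.455

R = 16.45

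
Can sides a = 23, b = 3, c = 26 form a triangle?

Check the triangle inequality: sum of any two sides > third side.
a + b vs c: 23 + 3 = 26 ≤ 26  ✗
a + c vs b: 23 + 26 = 49 > 3  ✓
b + c vs a: 3 + 26 = 29 > 23  ✓

No: 23 + 3 = 26 is not > 26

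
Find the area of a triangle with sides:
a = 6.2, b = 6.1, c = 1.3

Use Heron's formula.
s = (6.2 + 6.1 + 1.3)/2 = 13.6/2 = 6.8
s − a = 0.6, s − b = 0.7, s − c = 5.5
s(s−a)(s−b)(s−c) = 6.8·0.6·0.7·5.5 ≈ 15.708
Area = √15.708 ≈ 3.96333

Area = 3.963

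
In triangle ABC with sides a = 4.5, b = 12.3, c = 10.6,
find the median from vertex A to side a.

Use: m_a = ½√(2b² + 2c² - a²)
m_a = ½√(2·12.3² + 2·10.6² − 4.5²) = ½√(2·151.29 + 2·112.36 − 20.25) = ½√(302.58 + 224.72 − 20.25) = ½√507.05
√507.05 ≈ 22.5178, so m_a ≈ 11.2589

m_a = 11.26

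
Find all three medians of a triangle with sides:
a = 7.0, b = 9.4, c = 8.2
Median formula: m_a = ½√(2b² + 2c² − a²) (and cyclically). a² = 49, b² = 88.36, c² = 67.24.
m_a = ½√(2·88.36 + 2·67.24 − 49) = ½√262.2 ≈ ½·16.1926 ≈ 8.0963
m_b = ½√(2·49 + 2·67.24 − 88.36) = ½√144.12 ≈ ½·12.005 ≈ 6.0025
m_c = ½√(2·49 + 2·88.36 − 67.24) = ½√207.48 ≈ ½·14.4042 ≈ 7.20208

m_a = 8.096, m_b = 6.002, m_c = 7.202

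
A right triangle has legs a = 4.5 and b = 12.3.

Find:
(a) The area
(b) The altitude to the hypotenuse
(a) The legs are perpendicular, so Area = ½·a·b = ½·4.5·12.3 = ½·55.35 = 27.675
(b) Hypotenuse c = √(a² + b²) = √(20.25 + 151.29) = √171.54 ≈ 13.0973
    Area = ½·c·h_c  ⇒  h_c = 2·Area/c = 55.35/13.0973 ≈ 4.22605

Area = 27.675, h_c = 4.226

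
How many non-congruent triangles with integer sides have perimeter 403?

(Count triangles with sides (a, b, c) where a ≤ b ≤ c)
Let a ≤ b ≤ c with a + b + c = 403. The only binding inequality is a + b > c, i.e. 403 − c > c, so c < 403/2; and c ≥ 403/3 since c is the largest side.
So 135 ≤ c ≤ 201. For each c, b runs from ⌈(403 − c)/2⌉ up to c (then a = 403 − b − c satisfies 1 ≤ a ≤ b automatically), giving c − ⌈(403 − c)/2⌉ + 1 choices.
Summing over c: 2 + 3 + 5 + 6 + … + 99 + 101  (67 terms, c = 135, …, 201) = 3434
Check (closed form: nearest integer to p²/48 for even p, (p+3)²/48 for odd p): (403+3)²/48 = 406²/48 = 164836/48 ≈ 3434.08 → 3434

3434 triangles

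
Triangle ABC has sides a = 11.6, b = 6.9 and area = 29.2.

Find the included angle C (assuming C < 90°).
Area = ½·a·b·sin(C)  ⇒  sin(C) = 2·Area/(a·b) = 2·29.2/(11.6·6.9) = 58.4/80.04 ≈ 0.729635
C = arcsin(0.729635) ≈ 46.8558° (taking the acute solution since C < 90°)

C = 46.86°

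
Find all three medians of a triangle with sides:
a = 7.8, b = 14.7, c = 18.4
Median formula: m_a = ½√(2b² + 2c² − a²) (and cyclically). a² = 60.84, b² = 216.09, c² = 338.56.
m_a = ½√(2·216.09 + 2·338.56 − 60.84) = ½√1048.46 ≈ ½·32.3799 ≈ 16.19
m_b = ½√(2·60.84 + 2·338.56 − 216.09) = ½√582.71 ≈ ½·24.1394 ≈ 12.0697
m_c = ½√(2·60.84 + 2·216.09 − 338.56) = ½√215.3 ≈ ½·14.6731 ≈ 7.33655

m_a = 16.19, m_b = 12.07, m_c = 7.337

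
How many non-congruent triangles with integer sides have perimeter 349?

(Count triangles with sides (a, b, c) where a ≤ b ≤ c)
Let a ≤ b ≤ c with a + b + c = 349. The only binding inequality is a + b > c, i.e. 349 − c > c, so c < 349/2; and c ≥ 349/3 since c is the largest side.
So 117 ≤ c ≤ 174. For each c, b runs from ⌈(349 − c)/2⌉ up to c (then a = 349 − b − c satisfies 1 ≤ a ≤ b automatically), giving c − ⌈(349 − c)/2⌉ + 1 choices.
Summing over c: 2 + 3 + 5 + 6 + … + 86 + 87  (58 terms, c = 117, …, 174) = 2581
Check (closed form: nearest integer to p²/48 for even p, (p+3)²/48 for odd p): (349+3)²/48 = 352²/48 = 123904/48 ≈ 2581.33 → 2581

2581 triangles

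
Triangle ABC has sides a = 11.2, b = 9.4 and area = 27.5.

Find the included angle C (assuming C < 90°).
Area = ½·a·b·sin(C)  ⇒  sin(C) = 2·Area/(a·b) = 2·27.5/(11.2·9.4) = 55/105.28 ≈ 0.522416
C = arcsin(0.522416) ≈ 31.4945° (taking the acute solution since C < 90°)

C = 31.49°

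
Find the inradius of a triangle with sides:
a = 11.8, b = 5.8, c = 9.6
r = Area/s where s is the semi-perimeter.
s = (11.8 + 5.8 + 9.6)/2 = 27.2/2 = 13.6
Area = √(s(s−a)(s−b)(s−c)) = √(13.6·1.8·7.8·4) ≈ √763.776 ≈ 27.6365
r ≈ 27.6365/13.6 ≈ 2.0321

r = 2.032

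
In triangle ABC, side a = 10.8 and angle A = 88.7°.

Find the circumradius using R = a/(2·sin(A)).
R = a/(2·sin(A)) = 10.8/(2·sin(88.7°))
sin(88.7°) ≈ 0.999743
R ≈ 10.8/(2·0.999743) = 10.8/1.99949 ≈ 5.40139

R = 5.401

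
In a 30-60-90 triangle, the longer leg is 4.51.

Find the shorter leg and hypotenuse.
In a 30-60-90 triangle the sides are in ratio 1 : √3 : 2, so short leg = long leg/√3 and hypotenuse = 2·(short leg).
Short leg = 4.51/√3 ≈ 4.51/1.73205 ≈ 2.60385
Hypotenuse = 2·2.60385 ≈ 5.2077

Short leg = 2.604, Hypotenuse = 5.208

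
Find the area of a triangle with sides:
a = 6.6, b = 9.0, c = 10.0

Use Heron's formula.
s = (6.6 + 9.0 + 10.0)/2 = 25.6/2 = 12.8
s − a = 6.2, s − b = 3.8, s − c = 2.8
s(s−a)(s−b)(s−c) = 12.8·6.2·3.8·2.8 ≈ 844.39
Area = √844.39 ≈ 29.0584

Area = 29.06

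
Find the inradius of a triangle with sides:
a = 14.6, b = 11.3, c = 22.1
r = Area/s where s is the semi-perimeter.
s = (14.6 + 11.3 + 22.1)/2 = 48/2 = 24
Area = √(s(s−a)(s−b)(s−c)) = √(24·9.4·12.7·1.9) ≈ √5443.73 ≈ 73.7816
r ≈ 73.7816/24 ≈ 3.07423

r = 3.074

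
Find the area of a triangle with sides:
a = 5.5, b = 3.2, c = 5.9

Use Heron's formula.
s = (5.5 + 3.2 + 5.9)/2 = 14.6/2 = 7.3
s − a = 1.8, s − b = 4.1, s − c = 1.4
s(s−a)(s−b)(s−c) = 7.3·1.8·4.1·1.4 ≈ 75.4236
Area = √75.4236 ≈ 8.68468

Area = 8.685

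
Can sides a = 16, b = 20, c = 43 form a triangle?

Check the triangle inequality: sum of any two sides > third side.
a + b vs c: 16 + 20 = 36 ≤ 43  ✗
a + c vs b: 16 + 43 = 59 > 20  ✓
b + c vs a: 20 + 43 = 63 > 16  ✓

No: 16 + 20 = 36 is not > 43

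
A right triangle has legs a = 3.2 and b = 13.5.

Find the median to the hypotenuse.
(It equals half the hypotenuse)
Hypotenuse c = √(a² + b²) = √(10.24 + 182.25) = √192.49 ≈ 13.8741
Median to hypotenuse = c/2 ≈ 13.8741/2 ≈ 6.93704

Median = 6.937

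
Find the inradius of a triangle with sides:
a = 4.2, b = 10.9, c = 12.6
r = Area/s where s is the semi-perimeter.
s = (4.2 + 10.9 + 12.6)/2 = 27.7/2 = 13.85
Area = √(s(s−a)(s−b)(s−c)) = √(13.85·9.65·2.95·1.25) ≈ √492.844 ≈ 22.2001
r ≈ 22.2001/13.85 ≈ 1.60289

r = 1.603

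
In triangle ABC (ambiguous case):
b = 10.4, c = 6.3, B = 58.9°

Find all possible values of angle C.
b/sin(B) = c/sin(C)  ⇒  sin(C) = c·sin(B)/b = 6.3·sin(58.9°)/10.4
sin(58.9°) ≈ 0.856267
sin(C) ≈ 6.3·0.856267/10.4 ≈ 5.39448/10.4 ≈ 0.5187
Candidate 1: C₁ = arcsin(0.5187) ≈ 31.2451°  →  A = 180° − 58.9° − 31.2451° ≈ 89.8549° > 0, valid
Candidate 2: C₂ = 180° − C₁ ≈ 148.755°  →  A = 180° − 58.9° − 148.755° ≈ -27.6549° ≤ 0, not a valid triangle

C = 31.25° (one solution)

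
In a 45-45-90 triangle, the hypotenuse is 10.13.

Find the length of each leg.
In a 45-45-90 triangle hypotenuse = leg·√2, so leg = hypotenuse/√2.
Leg = 10.13/√2 ≈ 10.13/1.41421 ≈ 7.16299

Each leg = 7.163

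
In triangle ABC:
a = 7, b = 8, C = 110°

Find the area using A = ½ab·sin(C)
A = ½·a·b·sin(C) = ½·7·8·sin(110°)
sin(110°) ≈ 0.939693
A ≈ ½·56·0.939693 = 28·0.939693 ≈ 26.3114

Area = 26.31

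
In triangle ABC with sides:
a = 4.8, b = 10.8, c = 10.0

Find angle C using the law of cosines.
c² = a² + b² − 2ab·cos(C)  ⇒  cos(C) = (a² + b² − c²)/(2ab)
cos(C) = (4.8² + 10.8² − 10.0²)/(2·4.8·10.8) = (23.04 + 116.64 − 100)/103.68 = 39.68/103.68 ≈ 0.382716
C = arccos(0.382716) ≈ 67.498°

C = 67.5°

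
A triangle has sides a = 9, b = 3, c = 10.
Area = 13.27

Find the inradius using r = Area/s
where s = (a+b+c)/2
s = (9 + 3 + 10)/2 = 22/2 = 11
r = Area/s = 13.27/11 ≈ 1.20636

r = 1.206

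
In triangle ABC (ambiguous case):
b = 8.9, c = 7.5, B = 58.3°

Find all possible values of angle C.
b/sin(B) = c/sin(C)  ⇒  sin(C) = c·sin(B)/b = 7.5·sin(58.3°)/8.9
sin(58.3°) ≈ 0.850811
sin(C) ≈ 7.5·0.850811/8.9 ≈ 6.38108/8.9 ≈ 0.716976
Candidate 1: C₁ = arcsin(0.716976) ≈ 45.8053°  →  A = 180° − 58.3° − 45.8053° ≈ 75.8947° > 0, valid
Candidate 2: C₂ = 180° − C₁ ≈ 134.195°  →  A = 180° − 58.3° − 134.195° ≈ -12.4947° ≤ 0, not a valid triangle

C = 45.81° (one solution)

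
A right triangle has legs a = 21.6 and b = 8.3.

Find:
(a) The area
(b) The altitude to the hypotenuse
(a) The legs are perpendicular, so Area = ½·a·b = ½·21.6·8.3 = ½·179.28 = 89.64
(b) Hypotenuse c = √(a² + b²) = √(466.56 + 68.89) = √535.45 ≈ 23.1398
    Area = ½·c·h_c  ⇒  h_c = 2·Area/c = 179.28/23.1398 ≈ 7.74769

Area = 89.64, h_c = 7.748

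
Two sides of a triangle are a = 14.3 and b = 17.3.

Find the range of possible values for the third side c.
Triangle inequality: |a − b| < c < a + b
|a − b| = |14.3 − 17.3| = 3
a + b = 14.3 + 17.3 = 31.6

3 < c < 31.6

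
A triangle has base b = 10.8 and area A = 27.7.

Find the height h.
A = ½·b·h  ⇒  h = 2A/b = 2·27.7/10.8 = 55.4/10.8 ≈ 5.12963

h = 5.13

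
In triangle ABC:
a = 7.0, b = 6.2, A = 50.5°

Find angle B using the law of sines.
a/sin(A) = b/sin(B)  ⇒  sin(B) = b·sin(A)/a = 6.2·sin(50.5°)/7.0
sin(50.5°) ≈ 0.771625
sin(B) ≈ 6.2·0.771625/7.0 ≈ 4.78407/7.0 ≈ 0.683439
B = arcsin(0.683439) ≈ 43.113°
(Since b ≤ a we need B ≤ A, so the obtuse alternative 180° − 43.113° ≈ 136.887° is rejected.)

B = 43.11°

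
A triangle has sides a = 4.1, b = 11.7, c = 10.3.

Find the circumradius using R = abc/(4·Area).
First find the area with Heron's formula.
s = (4.1 + 11.7 + 10.3)/2 = 13.05
Area = √(s(s−a)(s−b)(s−c)) = √(13.05·8.95·1.35·2.75) ≈ √433.611 ≈ 20.8233
abc = 4.1·11.7·10.3 = 494.091
R = abc/(4·Area) ≈ 494.091/(4·20.8233) = 494.091/83.2933 ≈ 5.93194

R = 5.932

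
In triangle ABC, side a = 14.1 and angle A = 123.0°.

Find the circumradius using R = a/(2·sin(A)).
R = a/(2·sin(A)) = 14.1/(2·sin(123.0°))
sin(123.0°) ≈ 0.838671
R ≈ 14.1/(2·0.838671) = 14.1/1.67734 ≈ 8.40616

R = 8.406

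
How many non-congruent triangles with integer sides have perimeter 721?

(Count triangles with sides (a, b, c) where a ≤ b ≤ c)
Let a ≤ b ≤ c with a + b + c = 721. The only binding inequality is a + b > c, i.e. 721 − c > c, so c < 721/2; and c ≥ 721/3 since c is the largest side.
So 241 ≤ c ≤ 360. For each c, b runs from ⌈(721 − c)/2⌉ up to c (then a = 721 − b − c satisfies 1 ≤ a ≤ b automatically), giving c − ⌈(721 − c)/2⌉ + 1 choices.
Summing over c: 2 + 3 + 5 + 6 + … + 179 + 180  (120 terms, c = 241, …, 360) = 10920
Check (closed form: nearest integer to p²/48 for even p, (p+3)²/48 for odd p): (721+3)²/48 = 724²/48 = 524176/48 ≈ 10920.33 → 10920

10920 triangles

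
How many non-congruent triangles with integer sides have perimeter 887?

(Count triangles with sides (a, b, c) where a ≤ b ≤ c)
Let a ≤ b ≤ c with a + b + c = 887. The only binding inequality is a + b > c, i.e. 887 − c > c, so c < 887/2; and c ≥ 887/3 since c is the largest side.
So 296 ≤ c ≤ 443. For each c, b runs from ⌈(887 − c)/2⌉ up to c (then a = 887 − b − c satisfies 1 ≤ a ≤ b automatically), giving c − ⌈(887 − c)/2⌉ + 1 choices.
Summing over c: 1 + 3 + 4 + 6 + … + 220 + 222  (148 terms, c = 296, …, 443) = 16502
Check (closed form: nearest integer to p²/48 for even p, (p+3)²/48 for odd p): (887+3)²/48 = 890²/48 = 792100/48 ≈ 16502.08 → 16502

16502 triangles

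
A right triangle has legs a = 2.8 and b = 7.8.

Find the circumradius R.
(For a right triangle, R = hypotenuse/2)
Hypotenuse c = √(a² + b²) = √(7.84 + 60.84) = √68.68 ≈ 8.28734
R = c/2 ≈ 8.28734/2 ≈ 4.14367

R = 4.144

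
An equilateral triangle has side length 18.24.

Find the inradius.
r = Area/s with s the semi-perimeter.
Area = (√3/4)·18.24² = (√3/4)·332.6976 ≈ 0.433013·332.6976 ≈ 144.062
s = 3·18.24/2 = 27.36
r ≈ 144.062/27.36 ≈ 5.26543
(Equivalently r = side/(2√3) = 18.24/3.4641 ≈ 5.26543.)

r = 5.265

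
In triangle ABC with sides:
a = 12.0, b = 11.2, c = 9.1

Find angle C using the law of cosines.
c² = a² + b² − 2ab·cos(C)  ⇒  cos(C) = (a² + b² − c²)/(2ab)
cos(C) = (12.0² + 11.2² − 9.1²)/(2·12.0·11.2) = (144 + 125.44 − 82.81)/268.8 = 186.63/268.8 ≈ 0.694308
C = arccos(0.694308) ≈ 46.0279°

C = 46.03°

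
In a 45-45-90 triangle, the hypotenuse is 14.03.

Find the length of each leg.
In a 45-45-90 triangle hypotenuse = leg·√2, so leg = hypotenuse/√2.
Leg = 14.03/√2 ≈ 14.03/1.41421 ≈ 9.92071

Each leg = 9.921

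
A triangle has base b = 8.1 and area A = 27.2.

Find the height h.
A = ½·b·h  ⇒  h = 2A/b = 2·27.2/8.1 = 54.4/8.1 ≈ 6.71605

h = 6.716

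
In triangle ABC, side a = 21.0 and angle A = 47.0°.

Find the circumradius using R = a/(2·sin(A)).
R = a/(2·sin(A)) = 21.0/(2·sin(47.0°))
sin(47.0°) ≈ 0.731354
R ≈ 21.0/(2·0.731354) = 21.0/1.46271 ≈ 14.3569

R = 14.36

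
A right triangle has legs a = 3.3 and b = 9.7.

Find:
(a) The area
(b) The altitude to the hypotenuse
(a) The legs are perpendicular, so Area = ½·a·b = ½·3.3·9.7 = ½·32.01 = 16.005
(b) Hypotenuse c = √(a² + b²) = √(10.89 + 94.09) = √104.98 ≈ 10.246
    Area = ½·c·h_c  ⇒  h_c = 2·Area/c = 32.01/10.246 ≈ 3.12415

Area = 16.005, h_c = 3.124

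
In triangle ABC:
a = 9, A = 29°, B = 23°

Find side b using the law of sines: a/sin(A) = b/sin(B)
a/sin(A) = b/sin(B)  ⇒  b = a·sin(B)/sin(A) = 9·sin(23°)/sin(29°)
sin(23°) ≈ 0.390731, sin(29°) ≈ 0.48481
b ≈ 9·0.390731/0.48481 ≈ 3.51658/0.48481 ≈ 7.25353

b = 7.254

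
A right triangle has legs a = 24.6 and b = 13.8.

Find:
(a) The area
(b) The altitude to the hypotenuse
(a) The legs are perpendicular, so Area = ½·a·b = ½·24.6·13.8 = ½·339.48 = 169.74
(b) Hypotenuse c = √(a² + b²) = √(605.16 + 190.44) = √795.6 ≈ 28.2064
    Area = ½·c·h_c  ⇒  h_c = 2·Area/c = 339.48/28.2064 ≈ 12.0356

Area = 169.74, h_c = 12.04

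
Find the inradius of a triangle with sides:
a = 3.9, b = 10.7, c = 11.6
r = Area/s where s is the semi-perimeter.
s = (3.9 + 10.7 + 11.6)/2 = 26.2/2 = 13.1
Area = √(s(s−a)(s−b)(s−c)) = √(13.1·9.2·2.4·1.5) ≈ √433.872 ≈ 20.8296
r ≈ 20.8296/13.1 ≈ 1.59005

r = 1.59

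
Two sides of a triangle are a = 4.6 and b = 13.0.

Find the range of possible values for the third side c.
Triangle inequality: |a − b| < c < a + b
|a − b| = |4.6 − 13.0| = 8.4
a + b = 4.6 + 13.0 = 17.6

8.4 < c < 17.6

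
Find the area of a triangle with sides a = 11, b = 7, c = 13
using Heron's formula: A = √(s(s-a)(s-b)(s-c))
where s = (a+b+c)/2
s = (11 + 7 + 13)/2 = 31/2 = 15.5
s − a = 4.5, s − b = 8.5, s − c = 2.5
s(s−a)(s−b)(s−c) = 15.5·4.5·8.5·2.5 = 1482.1875
Area = √1482.1875 ≈ 38.4992

s = 15.5, Area = 38.5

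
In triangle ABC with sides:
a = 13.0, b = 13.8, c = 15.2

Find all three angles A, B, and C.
Law of cosines for each angle (a² = 169, b² = 190.44, c² = 231.04):
cos(A) = (b² + c² − a²)/(2bc) = (190.44 + 231.04 − 169)/(2·13.8·15.2) = 252.48/419.52 ≈ 0.601831  ⇒  A ≈ 52.9989°
cos(B) = (a² + c² − b²)/(2ac) = (169 + 231.04 − 190.44)/(2·13.0·15.2) = 209.6/395.2 ≈ 0.530364  ⇒  B ≈ 57.9699°
cos(C) = (a² + b² − c²)/(2ab) = (169 + 190.44 − 231.04)/(2·13.0·13.8) = 128.4/358.8 ≈ 0.35786  ⇒  C ≈ 69.0312°
Check: A + B + C ≈ 180°

A = 53°, B = 57.97°, C = 69.03°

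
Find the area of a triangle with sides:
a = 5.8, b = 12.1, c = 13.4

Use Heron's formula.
s = (5.8 + 12.1 + 13.4)/2 = 31.3/2 = 15.65
s − a = 9.85, s − b = 3.55, s − c = 2.25
s(s−a)(s−b)(s−c) = 15.65·9.85·3.55·2.25 ≈ 1231.29
Area = √1231.29 ≈ 35.0898

Area = 35.09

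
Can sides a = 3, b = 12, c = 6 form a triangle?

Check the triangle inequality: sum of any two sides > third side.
a + b vs c: 3 + 12 = 15 > 6  ✓
a + c vs b: 3 + 6 = 9 ≤ 12  ✗
b + c vs a: 12 + 6 = 18 > 3  ✓

No: 3 + 6 = 9 is not > 12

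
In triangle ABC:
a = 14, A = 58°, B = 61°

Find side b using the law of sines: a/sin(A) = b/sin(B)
a/sin(A) = b/sin(B)  ⇒  b = a·sin(B)/sin(A) = 14·sin(61°)/sin(58°)
sin(61°) ≈ 0.87462, sin(58°) ≈ 0.848048
b ≈ 14·0.87462/0.848048 ≈ 12.2447/0.848048 ≈ 14.4387

b = 14.44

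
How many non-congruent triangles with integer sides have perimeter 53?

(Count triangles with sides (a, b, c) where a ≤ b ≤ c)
Let a ≤ b ≤ c with a + b + c = 53. The only binding inequality is a + b > c, i.e. 53 − c > c, so c < 53/2; and c ≥ 53/3 since c is the largest side.
So 18 ≤ c ≤ 26. For each c, b runs from ⌈(53 − c)/2⌉ up to c (then a = 53 − b − c satisfies 1 ≤ a ≤ b automatically), giving c − ⌈(53 − c)/2⌉ + 1 choices.
Summing over c: 1 + 3 + 4 + 6 + 7 + 9 + 10 + 12 + 13 = 65
Check (closed form: nearest integer to p²/48 for even p, (p+3)²/48 for odd p): (53+3)²/48 = 56²/48 = 3136/48 ≈ 65.33 → 65

65 triangles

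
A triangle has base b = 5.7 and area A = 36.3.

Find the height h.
A = ½·b·h  ⇒  h = 2A/b = 2·36.3/5.7 = 72.6/5.7 ≈ 12.7368

h = 12.74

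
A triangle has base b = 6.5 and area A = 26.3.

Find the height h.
A = ½·b·h  ⇒  h = 2A/b = 2·26.3/6.5 = 52.6/6.5 ≈ 8.09231

h = 8.092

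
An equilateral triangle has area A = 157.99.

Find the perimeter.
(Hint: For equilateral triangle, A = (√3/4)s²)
A = (√3/4)s²  ⇒  s² = 4A/√3 = 4·157.99/√3 = 631.96/1.73205 ≈ 364.862
s ≈ √364.862 ≈ 19.1014
Perimeter = 3s ≈ 3·19.1014 ≈ 57.3041

Perimeter = 57.3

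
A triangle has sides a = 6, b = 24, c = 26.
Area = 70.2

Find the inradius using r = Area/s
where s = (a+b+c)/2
s = (6 + 24 + 26)/2 = 56/2 = 28
r = Area/s = 70.2/28 ≈ 2.50714

r = 2.507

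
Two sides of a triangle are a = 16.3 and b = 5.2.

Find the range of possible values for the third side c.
Triangle inequality: |a − b| < c < a + b
|a − b| = |16.3 − 5.2| = 11.1
a + b = 16.3 + 5.2 = 21.5

11.1 < c < 21.5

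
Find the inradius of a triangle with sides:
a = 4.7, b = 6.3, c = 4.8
r = Area/s where s is the semi-perimeter.
s = (4.7 + 6.3 + 4.8)/2 = 15.8/2 = 7.9
Area = √(s(s−a)(s−b)(s−c)) = √(7.9·3.2·1.6·3.1) ≈ √125.389 ≈ 11.1977
r ≈ 11.1977/7.9 ≈ 1.41743

r = 1.417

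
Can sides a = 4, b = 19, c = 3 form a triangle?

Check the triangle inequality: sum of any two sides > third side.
a + b vs c: 4 + 19 = 23 > 3  ✓
a + c vs b: 4 + 3 = 7 ≤ 19  ✗
b + c vs a: 19 + 3 = 22 > 4  ✓

No: 4 + 3 = 7 is not > 19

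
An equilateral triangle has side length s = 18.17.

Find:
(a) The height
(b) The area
(a) The height splits the triangle into two 30-60-90 halves: h = s·√3/2 = 18.17·1.73205/2 ≈ 31.4714/2 ≈ 15.7357
(b) Area = (√3/4)·s² = (√3/4)·18.17² = (√3/4)·330.1489 ≈ 0.433013·330.1489 ≈ 142.959

Height = 15.74, Area = 143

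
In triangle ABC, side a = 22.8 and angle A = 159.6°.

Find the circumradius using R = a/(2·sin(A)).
R = a/(2·sin(A)) = 22.8/(2·sin(159.6°))
sin(159.6°) ≈ 0.348572
R ≈ 22.8/(2·0.348572) = 22.8/0.697144 ≈ 32.7049

R = 32.7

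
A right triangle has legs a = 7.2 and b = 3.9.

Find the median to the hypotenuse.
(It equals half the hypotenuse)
Hypotenuse c = √(a² + b²) = √(51.84 + 15.21) = √67.05 ≈ 8.18841
Median to hypotenuse = c/2 ≈ 8.18841/2 ≈ 4.0942

Median = 4.094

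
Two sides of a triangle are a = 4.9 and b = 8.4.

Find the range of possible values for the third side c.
Triangle inequality: |a − b| < c < a + b
|a − b| = |4.9 − 8.4| = 3.5
a + b = 4.9 + 8.4 = 13.3

3.5 < c < 13.3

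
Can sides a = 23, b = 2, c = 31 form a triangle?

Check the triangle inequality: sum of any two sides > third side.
a + b vs c: 23 + 2 = 25 ≤ 31  ✗
a + c vs b: 23 + 31 = 54 > 2  ✓
b + c vs a: 2 + 31 = 33 > 23  ✓

No: 23 + 2 = 25 is not > 31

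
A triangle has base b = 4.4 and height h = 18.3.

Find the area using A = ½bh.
A = ½·b·h = ½·4.4·18.3 = ½·80.52 = 40.26

Area = 40.26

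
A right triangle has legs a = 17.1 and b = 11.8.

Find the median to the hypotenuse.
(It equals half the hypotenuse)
Hypotenuse c = √(a² + b²) = √(292.41 + 139.24) = √431.65 ≈ 20.7762
Median to hypotenuse = c/2 ≈ 20.7762/2 ≈ 10.3881

Median = 10.39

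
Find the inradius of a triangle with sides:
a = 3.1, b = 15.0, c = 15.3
r = Area/s where s is the semi-perimeter.
s = (3.1 + 15.0 + 15.3)/2 = 33.4/2 = 16.7
Area = √(s(s−a)(s−b)(s−c)) = √(16.7·13.6·1.7·1.4) ≈ √540.546 ≈ 23.2496
r ≈ 23.2496/16.7 ≈ 1.39219

r = 1.392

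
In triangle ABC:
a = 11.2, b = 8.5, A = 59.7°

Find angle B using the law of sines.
a/sin(A) = b/sin(B)  ⇒  sin(B) = b·sin(A)/a = 8.5·sin(59.7°)/11.2
sin(59.7°) ≈ 0.863396
sin(B) ≈ 8.5·0.863396/11.2 ≈ 7.33886/11.2 ≈ 0.655256
B = arcsin(0.655256) ≈ 40.939°
(Since b ≤ a we need B ≤ A, so the obtuse alternative 180° − 40.939° ≈ 139.061° is rejected.)

B = 40.94°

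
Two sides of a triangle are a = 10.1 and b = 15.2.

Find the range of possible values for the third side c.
Triangle inequality: |a − b| < c < a + b
|a − b| = |10.1 − 15.2| = 5.1
a + b = 10.1 + 15.2 = 25.3

5.1 < c < 25.3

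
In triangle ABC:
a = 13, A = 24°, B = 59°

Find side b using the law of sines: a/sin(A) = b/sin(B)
a/sin(A) = b/sin(B)  ⇒  b = a·sin(B)/sin(A) = 13·sin(59°)/sin(24°)
sin(59°) ≈ 0.857167, sin(24°) ≈ 0.406737
b ≈ 13·0.857167/0.406737 ≈ 11.1432/0.406737 ≈ 27.3965

b = 27.4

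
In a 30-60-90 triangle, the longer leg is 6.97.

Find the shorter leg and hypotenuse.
In a 30-60-90 triangle the sides are in ratio 1 : √3 : 2, so short leg = long leg/√3 and hypotenuse = 2·(short leg).
Short leg = 6.97/√3 ≈ 6.97/1.73205 ≈ 4.02413
Hypotenuse = 2·4.02413 ≈ 8.04826

Short leg = 4.024, Hypotenuse = 8.048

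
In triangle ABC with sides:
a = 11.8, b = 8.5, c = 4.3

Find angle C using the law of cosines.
c² = a² + b² − 2ab·cos(C)  ⇒  cos(C) = (a² + b² − c²)/(2ab)
cos(C) = (11.8² + 8.5² − 4.3²)/(2·11.8·8.5) = (139.24 + 72.25 − 18.49)/200.6 = 193/200.6 ≈ 0.962114
C = arccos(0.962114) ≈ 15.8219°

C = 15.82°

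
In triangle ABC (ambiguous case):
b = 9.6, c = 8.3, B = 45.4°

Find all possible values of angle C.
b/sin(B) = c/sin(C)  ⇒  sin(C) = c·sin(B)/b = 8.3·sin(45.4°)/9.6
sin(45.4°) ≈ 0.712026
sin(C) ≈ 8.3·0.712026/9.6 ≈ 5.90982/9.6 ≈ 0.615606
Candidate 1: C₁ = arcsin(0.615606) ≈ 37.996°  →  A = 180° − 45.4° − 37.996° ≈ 96.604° > 0, valid
Candidate 2: C₂ = 180° − C₁ ≈ 142.004°  →  A = 180° − 45.4° − 142.004° ≈ -7.404° ≤ 0, not a valid triangle

C = 38° (one solution)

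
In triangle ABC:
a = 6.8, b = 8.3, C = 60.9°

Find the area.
Two sides and the included angle (SAS): A = ½·a·b·sin(C) = ½·6.8·8.3·sin(60.9°)
sin(60.9°) ≈ 0.873772
A ≈ ½·56.44·0.873772 = 28.22·0.873772 ≈ 24.6579

Area = 24.66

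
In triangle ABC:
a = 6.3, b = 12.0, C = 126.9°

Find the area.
Two sides and the included angle (SAS): A = ½·a·b·sin(C) = ½·6.3·12.0·sin(126.9°)
sin(126.9°) ≈ 0.799685
A ≈ ½·75.6·0.799685 = 37.8·0.799685 ≈ 30.2281

Area = 30.23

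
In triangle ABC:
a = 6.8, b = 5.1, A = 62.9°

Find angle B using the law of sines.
a/sin(A) = b/sin(B)  ⇒  sin(B) = b·sin(A)/a = 5.1·sin(62.9°)/6.8
sin(62.9°) ≈ 0.890213
sin(B) ≈ 5.1·0.890213/6.8 ≈ 4.54009/6.8 ≈ 0.66766
B = arcsin(0.66766) ≈ 41.8867°
(Since b ≤ a we need B ≤ A, so the obtuse alternative 180° − 41.8867° ≈ 138.113° is rejected.)

B = 41.89°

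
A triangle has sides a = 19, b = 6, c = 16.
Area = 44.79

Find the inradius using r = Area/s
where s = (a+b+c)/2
s = (19 + 6 + 16)/2 = 41/2 = 20.5
r = Area/s = 44.79/20.5 ≈ 2.18488

r = 2.185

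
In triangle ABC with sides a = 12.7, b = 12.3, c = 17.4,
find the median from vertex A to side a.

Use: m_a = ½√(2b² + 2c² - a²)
m_a = ½√(2·12.3² + 2·17.4² − 12.7²) = ½√(2·151.29 + 2·302.76 − 161.29) = ½√(302.58 + 605.52 − 161.29) = ½√746.81
√746.81 ≈ 27.3278, so m_a ≈ 13.6639

m_a = 13.66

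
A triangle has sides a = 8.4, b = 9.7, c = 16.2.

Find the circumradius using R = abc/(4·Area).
First find the area with Heron's formula.
s = (8.4 + 9.7 + 16.2)/2 = 17.15
Area = √(s(s−a)(s−b)(s−c)) = √(17.15·8.75·7.45·0.95) ≈ √1062.07 ≈ 32.5894
abc = 8.4·9.7·16.2 = 1319.976
R = abc/(4·Area) ≈ 1319.976/(4·32.5894) = 1319.976/130.357 ≈ 10.1258

R = 10.13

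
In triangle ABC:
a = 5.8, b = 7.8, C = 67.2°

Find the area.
Two sides and the included angle (SAS): A = ½·a·b·sin(C) = ½·5.8·7.8·sin(67.2°)
sin(67.2°) ≈ 0.921863
A ≈ ½·45.24·0.921863 = 22.62·0.921863 ≈ 20.8525

Area = 20.85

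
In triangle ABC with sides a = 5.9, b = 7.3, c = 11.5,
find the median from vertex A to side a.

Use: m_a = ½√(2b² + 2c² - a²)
m_a = ½√(2·7.3² + 2·11.5² − 5.9²) = ½√(2·53.29 + 2·132.25 − 34.81) = ½√(106.58 + 264.5 − 34.81) = ½√336.27
√336.27 ≈ 18.3377, so m_a ≈ 9.16883

m_a = 9.169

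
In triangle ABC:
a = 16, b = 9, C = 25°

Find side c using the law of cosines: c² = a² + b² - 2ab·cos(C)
c² = 16² + 9² − 2·16·9·cos(25°)
cos(25°) ≈ 0.906308
c² ≈ 256 + 81 − 288·(0.906308) ≈ 337 − 261.017 ≈ 75.9834
c ≈ √75.9834 ≈ 8.71684

c = 8.717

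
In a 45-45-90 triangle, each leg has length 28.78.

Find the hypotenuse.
In a 45-45-90 triangle the sides are in ratio 1 : 1 : √2, so hypotenuse = leg·√2.
Hypotenuse = 28.78·√2 ≈ 28.78·1.41421 ≈ 40.7011

Hypotenuse = 28.78√2 = 40.7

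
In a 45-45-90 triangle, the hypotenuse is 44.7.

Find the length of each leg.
In a 45-45-90 triangle hypotenuse = leg·√2, so leg = hypotenuse/√2.
Leg = 44.7/√2 ≈ 44.7/1.41421 ≈ 31.6077

Each leg = 31.61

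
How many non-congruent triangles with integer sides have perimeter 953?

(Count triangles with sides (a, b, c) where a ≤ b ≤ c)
Let a ≤ b ≤ c with a + b + c = 953. The only binding inequality is a + b > c, i.e. 953 − c > c, so c < 953/2; and c ≥ 953/3 since c is the largest side.
So 318 ≤ c ≤ 476. For each c, b runs from ⌈(953 − c)/2⌉ up to c (then a = 953 − b − c satisfies 1 ≤ a ≤ b automatically), giving c − ⌈(953 − c)/2⌉ + 1 choices.
Summing over c: 1 + 3 + 4 + 6 + … + 237 + 238  (159 terms, c = 318, …, 476) = 19040
Check (closed form: nearest integer to p²/48 for even p, (p+3)²/48 for odd p): (953+3)²/48 = 956²/48 = 913936/48 ≈ 19040.33 → 19040

19040 triangles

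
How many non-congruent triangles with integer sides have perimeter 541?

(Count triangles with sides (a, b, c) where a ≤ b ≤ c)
Let a ≤ b ≤ c with a + b + c = 541. The only binding inequality is a + b > c, i.e. 541 − c > c, so c < 541/2; and c ≥ 541/3 since c is the largest side.
So 181 ≤ c ≤ 270. For each c, b runs from ⌈(541 − c)/2⌉ up to c (then a = 541 − b − c satisfies 1 ≤ a ≤ b automatically), giving c − ⌈(541 − c)/2⌉ + 1 choices.
Summing over c: 2 + 3 + 5 + 6 + … + 134 + 135  (90 terms, c = 181, …, 270) = 6165
Check (closed form: nearest integer to p²/48 for even p, (p+3)²/48 for odd p): (541+3)²/48 = 544²/48 = 295936/48 ≈ 6165.33 → 6165

6165 triangles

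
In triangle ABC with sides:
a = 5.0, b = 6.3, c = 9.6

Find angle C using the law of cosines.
c² = a² + b² − 2ab·cos(C)  ⇒  cos(C) = (a² + b² − c²)/(2ab)
cos(C) = (5.0² + 6.3² − 9.6²)/(2·5.0·6.3) = (25 + 39.69 − 92.16)/63 = -27.47/63 ≈ -0.436032
C = arccos(-0.436032) ≈ 115.851°

C = 115.9°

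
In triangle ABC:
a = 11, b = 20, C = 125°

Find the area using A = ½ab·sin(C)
A = ½·a·b·sin(C) = ½·11·20·sin(125°)
sin(125°) ≈ 0.819152
A ≈ ½·220·0.819152 = 110·0.819152 ≈ 90.1067

Area = 90.11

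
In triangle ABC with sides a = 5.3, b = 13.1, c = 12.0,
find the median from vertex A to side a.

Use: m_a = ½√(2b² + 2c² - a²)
m_a = ½√(2·13.1² + 2·12.0² − 5.3²) = ½√(2·171.61 + 2·144 − 28.09) = ½√(343.22 + 288 − 28.09) = ½√603.13
√603.13 ≈ 24.5587, so m_a ≈ 12.2794

m_a = 12.28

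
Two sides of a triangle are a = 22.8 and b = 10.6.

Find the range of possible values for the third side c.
Triangle inequality: |a − b| < c < a + b
|a − b| = |22.8 − 10.6| = 12.2
a + b = 22.8 + 10.6 = 33.4

12.2 < c < 33.4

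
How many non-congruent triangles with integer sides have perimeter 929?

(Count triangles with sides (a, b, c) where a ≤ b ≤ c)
Let a ≤ b ≤ c with a + b + c = 929. The only binding inequality is a + b > c, i.e. 929 − c > c, so c < 929/2; and c ≥ 929/3 since c is the largest side.
So 310 ≤ c ≤ 464. For each c, b runs from ⌈(929 − c)/2⌉ up to c (then a = 929 − b − c satisfies 1 ≤ a ≤ b automatically), giving c − ⌈(929 − c)/2⌉ + 1 choices.
Summing over c: 1 + 3 + 4 + 6 + … + 231 + 232  (155 terms, c = 310, …, 464) = 18096
Check (closed form: nearest integer to p²/48 for even p, (p+3)²/48 for odd p): (929+3)²/48 = 932²/48 = 868624/48 ≈ 18096.33 → 18096

18096 triangles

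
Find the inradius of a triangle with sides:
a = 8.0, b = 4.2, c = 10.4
r = Area/s where s is the semi-perimeter.
s = (8.0 + 4.2 + 10.4)/2 = 22.6/2 = 11.3
Area = √(s(s−a)(s−b)(s−c)) = √(11.3·3.3·7.1·0.9) ≈ √238.283 ≈ 15.4364
r ≈ 15.4364/11.3 ≈ 1.36605

r = 1.366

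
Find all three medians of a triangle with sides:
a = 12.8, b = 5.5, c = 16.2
Median formula: m_a = ½√(2b² + 2c² − a²) (and cyclically). a² = 163.84, b² = 30.25, c² = 262.44.
m_a = ½√(2·30.25 + 2·262.44 − 163.84) = ½√421.54 ≈ ½·20.5314 ≈ 10.2657
m_b = ½√(2·163.84 + 2·262.44 − 30.25) = ½√822.31 ≈ ½·28.6759 ≈ 14.338
m_c = ½√(2·163.84 + 2·30.25 − 262.44) = ½√125.74 ≈ ½·11.2134 ≈ 5.60669

m_a = 10.27, m_b = 14.34, m_c = 5.607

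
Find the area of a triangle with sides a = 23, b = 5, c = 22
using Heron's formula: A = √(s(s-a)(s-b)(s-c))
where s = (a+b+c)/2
s = (23 + 5 + 22)/2 = 50/2 = 25
s − a = 2, s − b = 20, s − c = 3
s(s−a)(s−b)(s−c) = 25·2·20·3 = 3000
Area = √3000 ≈ 54.7723

s = 25.0, Area = 54.77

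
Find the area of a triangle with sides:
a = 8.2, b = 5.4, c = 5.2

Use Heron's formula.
s = (8.2 + 5.4 + 5.2)/2 = 18.8/2 = 9.4
s − a = 1.2, s − b = 4, s − c = 4.2
s(s−a)(s−b)(s−c) = 9.4·1.2·4·4.2 ≈ 189.504
Area = √189.504 ≈ 13.766

Area = 13.77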